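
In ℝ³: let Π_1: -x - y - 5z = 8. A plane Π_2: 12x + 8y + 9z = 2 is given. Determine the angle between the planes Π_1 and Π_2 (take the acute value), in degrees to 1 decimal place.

cos θ = |n₁·n₂| / (|n₁||n₂|) = |-65| / (√27 · √289).
θ = arccos(0.73584) ≈ 42.6°.

42.6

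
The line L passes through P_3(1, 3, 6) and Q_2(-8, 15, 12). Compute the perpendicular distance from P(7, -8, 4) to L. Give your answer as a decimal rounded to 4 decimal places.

3.2853

A direction vector for L is Q_2 − P_3 = (-9, 12, 6).
Taking (1, 3, 6) on L with direction v = (-9, 12, 6): w = P − (1, 3, 6) = (6, -11, -2), and w × v = (-42, -18, -27).
Distance = |w × v| / |v| = √2817 / √261 ≈ 3.2853.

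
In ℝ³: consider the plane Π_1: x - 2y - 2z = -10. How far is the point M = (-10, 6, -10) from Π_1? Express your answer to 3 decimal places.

n·M − d = (1)·(-10) + (-2)·(6) + (-2)·(-10) − (-10) = 8; |n| = √9.
Distance = |8| / √9 = 8/√9 ≈ 2.667.

2.667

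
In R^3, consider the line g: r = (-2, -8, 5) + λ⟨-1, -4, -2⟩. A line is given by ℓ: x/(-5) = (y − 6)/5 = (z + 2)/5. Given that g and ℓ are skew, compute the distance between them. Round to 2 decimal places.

ℓ has direction (-5, 5, 5) through (0, 6, -2).
Common perpendicular direction n = (-1, -4, -2) × (-5, 5, 5) = (-10, 15, -25).
With w = (0, 6, -2) − (-2, -8, 5) = (2, 14, -7), w · n = 365.
Distance = |w · n| / |n| = |365| / √950 ≈ 11.84.

11.84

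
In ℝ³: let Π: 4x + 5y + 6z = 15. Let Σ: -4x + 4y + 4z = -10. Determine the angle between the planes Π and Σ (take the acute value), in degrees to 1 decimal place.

cos θ = |n₁·n₂| / (|n₁||n₂|) = |28| / (√77 · √48).
θ = arccos(0.46057) ≈ 62.6°.

62.6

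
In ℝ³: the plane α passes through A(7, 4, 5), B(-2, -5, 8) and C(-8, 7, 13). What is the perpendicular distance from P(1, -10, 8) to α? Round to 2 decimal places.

2.06

AB = (-9, -9, 3), AC = (-15, 3, 8); a normal to α is AB × AC = (-81, 27, -162).
Using A: α has equation -81x + 27y - 162z = -1269.
n·P − d = (-81)·(1) + (27)·(-10) + (-162)·(8) − (-1269) = -378; |n| = √33534.
Distance = |-378| / √33534 = 378/√33534 ≈ 2.06.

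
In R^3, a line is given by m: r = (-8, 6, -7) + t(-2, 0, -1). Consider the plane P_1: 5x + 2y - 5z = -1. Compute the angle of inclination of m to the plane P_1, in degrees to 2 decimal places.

sin θ = |n·v| / (|n||v|) = |-5| / (√54 · √5) = 0.30429.
θ ≈ 17.72°.

17.72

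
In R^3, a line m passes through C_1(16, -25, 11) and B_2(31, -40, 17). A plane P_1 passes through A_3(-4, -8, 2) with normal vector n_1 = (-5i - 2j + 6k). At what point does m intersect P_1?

(-4, -5, 3)

A direction vector for m is B_2 − C_1 = (15, -15, 6).
P_1: n_1·r = n_1·A_3 gives -5x - 2y + 6z = 48.
Substitute r = (16, -25, 11) + t(15, -15, 6) into the plane: 36 + (-9)t = 48, so t = -4/3.
Intersection: (16, -25, 11) + (-4/3)·(15, -15, 6) = (-4, -5, 3).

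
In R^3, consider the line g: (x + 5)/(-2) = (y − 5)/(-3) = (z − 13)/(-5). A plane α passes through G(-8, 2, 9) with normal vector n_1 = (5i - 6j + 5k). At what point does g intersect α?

(-7, 2, 8)

g has direction (-2, -3, -5) through (-5, 5, 13).
α: n_1·r = n_1·G gives 5x - 6y + 5z = -7.
Substitute r = (-5, 5, 13) + t(-2, -3, -5) into the plane: 10 + (-17)t = -7, so t = 1.
Intersection: (-5, 5, 13) + 1·(-2, -3, -5) = (-7, 2, 8).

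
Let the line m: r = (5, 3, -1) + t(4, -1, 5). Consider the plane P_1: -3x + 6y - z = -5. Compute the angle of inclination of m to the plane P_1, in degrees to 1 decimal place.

31.6

sin θ = |n·v| / (|n||v|) = |-23| / (√46 · √42) = 0.52327.
θ ≈ 31.6°.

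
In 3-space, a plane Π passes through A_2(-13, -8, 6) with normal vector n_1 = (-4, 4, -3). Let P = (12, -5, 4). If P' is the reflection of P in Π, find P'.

(-4, 11, -8)

Π: n_1·r = n_1·A_2 gives -4x + 4y - 3z = 2.
λ = (n·P − d)/|n|² = (-80 − 2)/41 = -2.
Reflection = P − 2λn = (12, -5, 4) − (-4)·(-4, 4, -3) = (-4, 11, -8).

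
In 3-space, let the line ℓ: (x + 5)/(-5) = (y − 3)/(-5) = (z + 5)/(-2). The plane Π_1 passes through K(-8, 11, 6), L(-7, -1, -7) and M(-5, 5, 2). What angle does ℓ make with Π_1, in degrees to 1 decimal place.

ℓ has direction (-5, -5, -2) through (-5, 3, -5).
KL = (1, -12, -13), KM = (3, -6, -4); a normal to Π_1 is KL × KM = (-30, -35, 30).
Using K: Π_1 has equation -30x - 35y + 30z = 35.
sin θ = |n·v| / (|n||v|) = |265| / (√3025 · √54) = 0.65567.
θ ≈ 41.0°.

41.0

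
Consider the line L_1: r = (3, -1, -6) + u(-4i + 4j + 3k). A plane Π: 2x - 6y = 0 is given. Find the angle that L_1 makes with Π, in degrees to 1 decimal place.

52.2

sin θ = |n·v| / (|n||v|) = |-32| / (√40 · √41) = 0.79018.
θ ≈ 52.2°.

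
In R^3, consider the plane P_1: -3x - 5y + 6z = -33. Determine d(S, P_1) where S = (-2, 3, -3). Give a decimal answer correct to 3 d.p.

n·S − d = (-3)·(-2) + (-5)·(3) + (6)·(-3) − (-33) = 6; |n| = √70.
Distance = |6| / √70 = 6/√70 ≈ 0.717.

0.717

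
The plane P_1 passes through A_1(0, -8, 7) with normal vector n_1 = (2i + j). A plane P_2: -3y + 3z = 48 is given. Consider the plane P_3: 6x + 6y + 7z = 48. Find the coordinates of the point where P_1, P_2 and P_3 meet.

P_1: n_1·r = n_1·A_1 gives 2x + y = -8.
Solving the 3×3 linear system 2x + y = -8, -3y + 3z = 48, 6x + 6y + 7z = 48 (e.g. by elimination or Cramer's rule, determinant = -60) gives (-2, -4, 12).

(-2, -4, 12)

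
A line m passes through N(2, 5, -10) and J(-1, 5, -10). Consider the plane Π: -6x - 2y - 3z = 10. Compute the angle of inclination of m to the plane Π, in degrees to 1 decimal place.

A direction vector for m is J − N = (-3, 0, 0).
sin θ = |n·v| / (|n||v|) = |18| / (√49 · √9) = 0.85714.
θ ≈ 59.0°.

59.0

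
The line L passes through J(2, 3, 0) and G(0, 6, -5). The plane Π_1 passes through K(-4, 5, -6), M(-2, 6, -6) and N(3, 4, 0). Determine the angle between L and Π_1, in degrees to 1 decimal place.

A direction vector for L is G − J = (-2, 3, -5).
KM = (2, 1, 0), KN = (7, -1, 6); a normal to Π_1 is KM × KN = (6, -12, -9).
Using K: Π_1 has equation 6x - 12y - 9z = -30.
sin θ = |n·v| / (|n||v|) = |-3| / (√261 · √38) = 0.03012.
θ ≈ 1.7°.

1.7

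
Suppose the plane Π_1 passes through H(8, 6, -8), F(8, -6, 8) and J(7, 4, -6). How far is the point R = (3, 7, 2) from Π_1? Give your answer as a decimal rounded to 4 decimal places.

HF = (0, -12, 16), HJ = (-1, -2, 2); a normal to Π_1 is HF × HJ = (8, -16, -12).
Using H: Π_1 has equation 8x - 16y - 12z = 64.
n·R − d = (8)·(3) + (-16)·(7) + (-12)·(2) − 64 = -176; |n| = √464.
Distance = |-176| / √464 = 176/√464 ≈ 8.1706.

8.1706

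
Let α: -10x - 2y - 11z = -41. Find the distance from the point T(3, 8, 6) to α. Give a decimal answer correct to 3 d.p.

4.733

n·T − d = (-10)·(3) + (-2)·(8) + (-11)·(6) − (-41) = -71; |n| = √225.
Distance = |-71| / √225 = 71/√225 ≈ 4.733.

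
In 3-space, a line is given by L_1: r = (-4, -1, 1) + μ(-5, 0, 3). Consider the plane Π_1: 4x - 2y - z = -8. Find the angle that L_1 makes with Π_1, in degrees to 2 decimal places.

sin θ = |n·v| / (|n||v|) = |-23| / (√21 · √34) = 0.86075.
θ ≈ 59.40°.

59.40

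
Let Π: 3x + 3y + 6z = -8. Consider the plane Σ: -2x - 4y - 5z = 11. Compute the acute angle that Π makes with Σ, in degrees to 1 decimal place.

13.2

cos θ = |n₁·n₂| / (|n₁||n₂|) = |-48| / (√54 · √45).
θ = arccos(0.97373) ≈ 13.2°.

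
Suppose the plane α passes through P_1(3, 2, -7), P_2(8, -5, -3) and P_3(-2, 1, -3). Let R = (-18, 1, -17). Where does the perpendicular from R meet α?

(-12, 11, -7)

P_1P_2 = (5, -7, 4), P_1P_3 = (-5, -1, 4); a normal to α is P_1P_2 × P_1P_3 = (-24, -40, -40).
Using P_1: α has equation -24x - 40y - 40z = 128.
Foot = R − λn with λ = (n·R − d)/|n|² = (1072 − 128)/3776 = 1/4.
Foot = (-18, 1, -17) − (1/4)·(-24, -40, -40) = (-12, 11, -7).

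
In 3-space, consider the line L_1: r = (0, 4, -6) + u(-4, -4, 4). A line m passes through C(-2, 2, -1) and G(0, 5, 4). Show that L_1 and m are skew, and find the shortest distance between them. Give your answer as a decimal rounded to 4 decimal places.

0.2810

A direction vector for m is G − C = (2, 3, 5).
Common perpendicular direction n = (-4, -4, 4) × (2, 3, 5) = (-32, 28, -4).
With w = (-2, 2, -1) − (0, 4, -6) = (-2, -2, 5), w · n = -12.
Since n ≠ 0 the lines are not parallel, and w · n = -12 ≠ 0 so they do not intersect; hence they are skew.
Distance = |w · n| / |n| = |-12| / √1824 ≈ 0.2810.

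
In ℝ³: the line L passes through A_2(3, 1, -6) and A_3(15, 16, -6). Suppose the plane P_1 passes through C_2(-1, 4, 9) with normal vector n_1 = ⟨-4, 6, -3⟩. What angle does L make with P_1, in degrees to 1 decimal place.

A direction vector for L is A_3 − A_2 = (12, 15, 0).
P_1: n_1·r = n_1·C_2 gives -4x + 6y - 3z = 1.
sin θ = |n·v| / (|n||v|) = |42| / (√61 · √369) = 0.27994.
θ ≈ 16.3°.

16.3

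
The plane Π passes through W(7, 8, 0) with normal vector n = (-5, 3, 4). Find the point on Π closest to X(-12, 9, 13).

Π: n·r = n·W gives -5x + 3y + 4z = -11.
Foot = X − λn with λ = (n·X − d)/|n|² = (139 − (-11))/50 = 3.
Foot = (-12, 9, 13) − 3·(-5, 3, 4) = (3, 0, 1).

(3, 0, 1)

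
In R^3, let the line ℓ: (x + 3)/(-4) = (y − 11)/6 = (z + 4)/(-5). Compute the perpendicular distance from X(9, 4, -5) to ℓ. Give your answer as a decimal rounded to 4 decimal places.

10.0084

ℓ has direction (-4, 6, -5) through (-3, 11, -4).
Taking (-3, 11, -4) on ℓ with direction v = (-4, 6, -5): w = X − (-3, 11, -4) = (12, -7, -1), and w × v = (41, 64, 44).
Distance = |w × v| / |v| = √7713 / √77 ≈ 10.0084.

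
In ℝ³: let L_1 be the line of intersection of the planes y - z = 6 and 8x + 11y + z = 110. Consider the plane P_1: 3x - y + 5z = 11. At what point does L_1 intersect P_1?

(7, 5, -1)

Direction of L_1: (0, 1, -1) × (8, 11, 1) = (12, -8, -8).
A point on L_1: solving the two plane equations with x = 13 gives (13, 1, -5).
Substitute r = (13, 1, -5) + t(12, -8, -8) into the plane: 13 + 4t = 11, so t = -1/2.
Intersection: (13, 1, -5) + (-1/2)·(12, -8, -8) = (7, 5, -1).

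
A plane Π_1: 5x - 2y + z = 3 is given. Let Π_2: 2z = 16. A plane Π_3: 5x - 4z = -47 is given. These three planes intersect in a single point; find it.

(-3, -5, 8)

Solving the 3×3 linear system 5x - 2y + z = 3, 2z = 16, 5x - 4z = -47 (e.g. by elimination or Cramer's rule, determinant = -20) gives (-3, -5, 8).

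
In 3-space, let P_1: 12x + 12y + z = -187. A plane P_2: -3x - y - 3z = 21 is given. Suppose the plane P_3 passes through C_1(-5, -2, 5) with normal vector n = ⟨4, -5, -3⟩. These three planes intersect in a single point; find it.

P_3: n·r = n·C_1 gives 4x - 5y - 3z = -25.
Solving the 3×3 linear system 12x + 12y + z = -187, -3x - y - 3z = 21, 4x - 5y - 3z = -25 (e.g. by elimination or Cramer's rule, determinant = -377) gives (-10, -6, 5).

(-10, -6, 5)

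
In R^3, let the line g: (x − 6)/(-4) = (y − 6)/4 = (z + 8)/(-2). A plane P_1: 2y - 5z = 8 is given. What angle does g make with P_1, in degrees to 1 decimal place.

33.9

g has direction (-4, 4, -2) through (6, 6, -8).
sin θ = |n·v| / (|n||v|) = |18| / (√29 · √36) = 0.55709.
θ ≈ 33.9°.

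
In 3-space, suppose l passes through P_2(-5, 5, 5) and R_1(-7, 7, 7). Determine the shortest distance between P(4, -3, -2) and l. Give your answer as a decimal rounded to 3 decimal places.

1.414

A direction vector for l is R_1 − P_2 = (-2, 2, 2).
Taking (-5, 5, 5) on l with direction v = (-2, 2, 2): w = P − (-5, 5, 5) = (9, -8, -7), and w × v = (-2, -4, 2).
Distance = |w × v| / |v| = √24 / √12 ≈ 1.414.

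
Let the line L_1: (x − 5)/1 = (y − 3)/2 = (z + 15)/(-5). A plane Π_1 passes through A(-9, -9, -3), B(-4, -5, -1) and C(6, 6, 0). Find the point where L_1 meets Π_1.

L_1 has direction (1, 2, -5) through (5, 3, -15).
AB = (5, 4, 2), AC = (15, 15, 3); a normal to Π_1 is AB × AC = (-18, 15, 15).
Using A: Π_1 has equation -18x + 15y + 15z = -18.
Substitute r = (5, 3, -15) + t(1, 2, -5) into the plane: -270 + (-63)t = -18, so t = -4.
Intersection: (5, 3, -15) + (-4)·(1, 2, -5) = (1, -5, 5).

(1, -5, 5)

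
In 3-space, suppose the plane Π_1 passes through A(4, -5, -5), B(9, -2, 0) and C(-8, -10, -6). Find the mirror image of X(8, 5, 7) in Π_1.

AB = (5, 3, 5), AC = (-12, -5, -1); a normal to Π_1 is AB × AC = (22, -55, 11).
Using A: Π_1 has equation 22x - 55y + 11z = 308.
λ = (n·X − d)/|n|² = (-22 − 308)/3630 = -1/11.
Reflection = X − 2λn = (8, 5, 7) − (-2/11)·(22, -55, 11) = (12, -5, 9).

(12, -5, 9)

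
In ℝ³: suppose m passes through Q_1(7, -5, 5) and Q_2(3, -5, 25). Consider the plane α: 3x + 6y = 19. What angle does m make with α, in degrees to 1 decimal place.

A direction vector for m is Q_2 − Q_1 = (-4, 0, 20).
sin θ = |n·v| / (|n||v|) = |-12| / (√45 · √416) = 0.08771.
θ ≈ 5.0°.

5.0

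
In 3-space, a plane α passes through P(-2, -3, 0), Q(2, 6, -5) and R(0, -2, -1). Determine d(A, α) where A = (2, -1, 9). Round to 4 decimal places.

9.7790

PQ = (4, 9, -5), PR = (2, 1, -1); a normal to α is PQ × PR = (-4, -6, -14).
Using P: α has equation -4x - 6y - 14z = 26.
n·A − d = (-4)·(2) + (-6)·(-1) + (-14)·(9) − 26 = -154; |n| = √248.
Distance = |-154| / √248 = 154/√248 ≈ 9.7790.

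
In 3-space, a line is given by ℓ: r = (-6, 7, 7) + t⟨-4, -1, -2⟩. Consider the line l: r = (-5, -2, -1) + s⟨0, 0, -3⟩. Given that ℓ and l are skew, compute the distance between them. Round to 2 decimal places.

8.97

Common perpendicular direction n = (-4, -1, -2) × (0, 0, -3) = (3, -12, 0).
With w = (-5, -2, -1) − (-6, 7, 7) = (1, -9, -8), w · n = 111.
Distance = |w · n| / |n| = |111| / √153 ≈ 8.97.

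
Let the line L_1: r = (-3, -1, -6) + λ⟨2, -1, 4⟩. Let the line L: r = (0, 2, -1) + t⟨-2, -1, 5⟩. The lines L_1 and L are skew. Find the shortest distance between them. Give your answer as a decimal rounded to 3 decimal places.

Common perpendicular direction n = (2, -1, 4) × (-2, -1, 5) = (-1, -18, -4).
With w = (0, 2, -1) − (-3, -1, -6) = (3, 3, 5), w · n = -77.
Distance = |w · n| / |n| = |-77| / √341 ≈ 4.170.

4.170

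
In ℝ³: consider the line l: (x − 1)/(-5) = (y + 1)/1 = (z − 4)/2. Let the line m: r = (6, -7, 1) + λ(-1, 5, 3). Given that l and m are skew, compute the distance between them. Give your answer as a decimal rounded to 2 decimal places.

1.46

l has direction (-5, 1, 2) through (1, -1, 4).
Common perpendicular direction n = (-5, 1, 2) × (-1, 5, 3) = (-7, 13, -24).
With w = (6, -7, 1) − (1, -1, 4) = (5, -6, -3), w · n = -41.
Distance = |w · n| / |n| = |-41| / √794 ≈ 1.46.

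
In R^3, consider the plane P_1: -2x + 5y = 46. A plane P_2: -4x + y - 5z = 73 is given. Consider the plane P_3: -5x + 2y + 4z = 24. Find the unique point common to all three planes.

(-8, 6, -7)

Solving the 3×3 linear system -2x + 5y = 46, -4x + y - 5z = 73, -5x + 2y + 4z = 24 (e.g. by elimination or Cramer's rule, determinant = 177) gives (-8, 6, -7).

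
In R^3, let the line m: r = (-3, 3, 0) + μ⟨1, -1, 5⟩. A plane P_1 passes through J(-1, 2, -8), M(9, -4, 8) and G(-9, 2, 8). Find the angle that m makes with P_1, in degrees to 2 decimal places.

1.72

JM = (10, -6, 16), JG = (-8, 0, 16); a normal to P_1 is JM × JG = (-96, -288, -48).
Using J: P_1 has equation -96x - 288y - 48z = -96.
sin θ = |n·v| / (|n||v|) = |-48| / (√94464 · √27) = 0.03006.
θ ≈ 1.72°.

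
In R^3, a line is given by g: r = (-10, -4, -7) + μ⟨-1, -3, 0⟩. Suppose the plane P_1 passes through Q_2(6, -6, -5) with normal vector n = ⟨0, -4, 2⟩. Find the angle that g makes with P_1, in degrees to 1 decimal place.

P_1: n·r = n·Q_2 gives -4y + 2z = 14.
sin θ = |n·v| / (|n||v|) = |12| / (√20 · √10) = 0.84853.
θ ≈ 58.1°.

58.1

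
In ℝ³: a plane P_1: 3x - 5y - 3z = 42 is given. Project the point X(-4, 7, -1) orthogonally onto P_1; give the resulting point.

Foot = X − λn with λ = (n·X − d)/|n|² = (-44 − 42)/43 = -2.
Foot = (-4, 7, -1) − (-2)·(3, -5, -3) = (2, -3, -7).

(2, -3, -7)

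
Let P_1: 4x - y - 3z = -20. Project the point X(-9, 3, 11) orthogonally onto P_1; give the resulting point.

Foot = X − λn with λ = (n·X − d)/|n|² = (-72 − (-20))/26 = -2.
Foot = (-9, 3, 11) − (-2)·(4, -1, -3) = (-1, 1, 5).

(-1, 1, 5)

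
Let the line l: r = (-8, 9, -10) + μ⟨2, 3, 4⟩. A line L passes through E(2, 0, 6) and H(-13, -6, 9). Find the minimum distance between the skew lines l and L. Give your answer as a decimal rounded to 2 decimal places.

A direction vector for L is H − E = (-15, -6, 3).
Common perpendicular direction n = (2, 3, 4) × (-15, -6, 3) = (33, -66, 33).
With w = (2, 0, 6) − (-8, 9, -10) = (10, -9, 16), w · n = 1452.
Distance = |w · n| / |n| = |1452| / √6534 ≈ 17.96.

17.96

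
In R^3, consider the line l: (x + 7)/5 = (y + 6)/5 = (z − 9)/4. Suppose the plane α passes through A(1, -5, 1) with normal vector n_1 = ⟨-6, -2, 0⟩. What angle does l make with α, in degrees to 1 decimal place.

l has direction (5, 5, 4) through (-7, -6, 9).
α: n_1·r = n_1·A gives -6x - 2y = 4.
sin θ = |n·v| / (|n||v|) = |-40| / (√40 · √66) = 0.77850.
θ ≈ 51.1°.

51.1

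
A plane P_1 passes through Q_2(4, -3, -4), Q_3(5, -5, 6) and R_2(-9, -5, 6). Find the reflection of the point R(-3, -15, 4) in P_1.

Q_2Q_3 = (1, -2, 10), Q_2R_2 = (-13, -2, 10); a normal to P_1 is Q_2Q_3 × Q_2R_2 = (0, -140, -28).
Using Q_2: P_1 has equation -140y - 28z = 532.
λ = (n·R − d)/|n|² = (1988 − 532)/20384 = 1/14.
Reflection = R − 2λn = (-3, -15, 4) − (1/7)·(0, -140, -28) = (-3, 5, 8).

(-3, 5, 8)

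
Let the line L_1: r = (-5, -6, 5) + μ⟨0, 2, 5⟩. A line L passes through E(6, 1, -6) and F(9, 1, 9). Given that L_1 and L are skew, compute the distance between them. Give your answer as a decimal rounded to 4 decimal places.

14.7035

A direction vector for L is F − E = (3, 0, 15).
Common perpendicular direction n = (0, 2, 5) × (3, 0, 15) = (30, 15, -6).
With w = (6, 1, -6) − (-5, -6, 5) = (11, 7, -11), w · n = 501.
Distance = |w · n| / |n| = |501| / √1161 ≈ 14.7035.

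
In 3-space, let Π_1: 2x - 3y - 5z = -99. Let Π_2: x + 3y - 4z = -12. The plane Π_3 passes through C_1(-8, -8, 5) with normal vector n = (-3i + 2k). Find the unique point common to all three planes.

(-4, 12, 11)

Π_3: n·r = n·C_1 gives -3x + 2z = 34.
Solving the 3×3 linear system 2x - 3y - 5z = -99, x + 3y - 4z = -12, -3x + 2z = 34 (e.g. by elimination or Cramer's rule, determinant = -63) gives (-4, 12, 11).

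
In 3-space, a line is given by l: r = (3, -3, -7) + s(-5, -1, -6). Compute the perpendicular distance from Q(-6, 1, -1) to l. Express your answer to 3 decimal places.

11.515

Taking (3, -3, -7) on l with direction v = (-5, -1, -6): w = Q − (3, -3, -7) = (-9, 4, 6), and w × v = (-18, -84, 29).
Distance = |w × v| / |v| = √8221 / √62 ≈ 11.515.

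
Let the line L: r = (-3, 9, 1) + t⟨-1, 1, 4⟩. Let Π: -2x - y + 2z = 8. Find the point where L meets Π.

Substitute r = (-3, 9, 1) + t(-1, 1, 4) into the plane: -1 + 9t = 8, so t = 1.
Intersection: (-3, 9, 1) + 1·(-1, 1, 4) = (-4, 10, 5).

(-4, 10, 5)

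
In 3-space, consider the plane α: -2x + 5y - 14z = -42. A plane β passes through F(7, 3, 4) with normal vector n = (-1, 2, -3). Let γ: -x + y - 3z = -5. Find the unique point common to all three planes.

(-6, -8, 1)

β: n·r = n·F gives -x + 2y - 3z = -13.
Solving the 3×3 linear system -2x + 5y - 14z = -42, -x + 2y - 3z = -13, -x + y - 3z = -5 (e.g. by elimination or Cramer's rule, determinant = -8) gives (-6, -8, 1).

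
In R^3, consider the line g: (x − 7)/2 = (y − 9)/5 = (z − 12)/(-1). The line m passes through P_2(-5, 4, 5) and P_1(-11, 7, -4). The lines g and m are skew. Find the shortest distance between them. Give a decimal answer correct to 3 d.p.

g has direction (2, 5, -1) through (7, 9, 12).
A direction vector for m is P_1 − P_2 = (-6, 3, -9).
Common perpendicular direction n = (2, 5, -1) × (-6, 3, -9) = (-42, 24, 36).
With w = (-5, 4, 5) − (7, 9, 12) = (-12, -5, -7), w · n = 132.
Distance = |w · n| / |n| = |132| / √3636 ≈ 2.189.

2.189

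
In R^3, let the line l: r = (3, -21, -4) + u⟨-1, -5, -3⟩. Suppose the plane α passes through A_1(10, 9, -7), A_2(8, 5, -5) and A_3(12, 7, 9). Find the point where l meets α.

(7, -1, 8)

A_1A_2 = (-2, -4, 2), A_1A_3 = (2, -2, 16); a normal to α is A_1A_2 × A_1A_3 = (-60, 36, 12).
Using A_1: α has equation -60x + 36y + 12z = -360.
Substitute r = (3, -21, -4) + t(-1, -5, -3) into the plane: -984 + (-156)t = -360, so t = -4.
Intersection: (3, -21, -4) + (-4)·(-1, -5, -3) = (7, -1, 8).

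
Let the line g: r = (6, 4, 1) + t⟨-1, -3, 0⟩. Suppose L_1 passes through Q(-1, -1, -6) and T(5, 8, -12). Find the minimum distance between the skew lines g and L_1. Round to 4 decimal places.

7.5714

A direction vector for L_1 is T − Q = (6, 9, -6).
Common perpendicular direction n = (-1, -3, 0) × (6, 9, -6) = (18, -6, 9).
With w = (-1, -1, -6) − (6, 4, 1) = (-7, -5, -7), w · n = -159.
Distance = |w · n| / |n| = |-159| / √441 ≈ 7.5714.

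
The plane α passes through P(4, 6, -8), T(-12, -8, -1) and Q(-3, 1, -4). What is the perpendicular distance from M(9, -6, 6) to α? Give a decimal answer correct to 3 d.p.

PT = (-16, -14, 7), PQ = (-7, -5, 4); a normal to α is PT × PQ = (-21, 15, -18).
Using P: α has equation -21x + 15y - 18z = 150.
n·M − d = (-21)·(9) + (15)·(-6) + (-18)·(6) − 150 = -537; |n| = √990.
Distance = |-537| / √990 = 537/√990 ≈ 17.067.

17.067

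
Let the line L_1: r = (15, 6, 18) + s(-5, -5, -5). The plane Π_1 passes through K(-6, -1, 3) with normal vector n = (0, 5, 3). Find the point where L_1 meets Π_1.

Π_1: n·r = n·K gives 5y + 3z = 4.
Substitute r = (15, 6, 18) + t(-5, -5, -5) into the plane: 84 + (-40)t = 4, so t = 2.
Intersection: (15, 6, 18) + 2·(-5, -5, -5) = (5, -4, 8).

(5, -4, 8)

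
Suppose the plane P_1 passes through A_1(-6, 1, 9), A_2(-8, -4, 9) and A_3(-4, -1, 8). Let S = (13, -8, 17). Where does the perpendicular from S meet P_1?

(8, -6, 3)

A_1A_2 = (-2, -5, 0), A_1A_3 = (2, -2, -1); a normal to P_1 is A_1A_2 × A_1A_3 = (5, -2, 14).
Using A_1: P_1 has equation 5x - 2y + 14z = 94.
Foot = S − λn with λ = (n·S − d)/|n|² = (319 − 94)/225 = 1.
Foot = (13, -8, 17) − 1·(5, -2, 14) = (8, -6, 3).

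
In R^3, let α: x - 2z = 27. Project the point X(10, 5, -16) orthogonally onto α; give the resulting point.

Foot = X − λn with λ = (n·X − d)/|n|² = (42 − 27)/5 = 3.
Foot = (10, 5, -16) − 3·(1, 0, -2) = (7, 5, -10).

(7, 5, -10)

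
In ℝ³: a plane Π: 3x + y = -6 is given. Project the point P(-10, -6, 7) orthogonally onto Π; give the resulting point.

Foot = P − λn with λ = (n·P − d)/|n|² = (-36 − (-6))/10 = -3.
Foot = (-10, -6, 7) − (-3)·(3, 1, 0) = (-1, -3, 7).

(-1, -3, 7)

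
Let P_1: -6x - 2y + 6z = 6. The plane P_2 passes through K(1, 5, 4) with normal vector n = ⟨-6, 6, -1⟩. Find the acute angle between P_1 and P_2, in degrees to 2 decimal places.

76.02

P_2: n·r = n·K gives -6x + 6y - z = 20.
cos θ = |n₁·n₂| / (|n₁||n₂|) = |18| / (√76 · √73).
θ = arccos(0.24166) ≈ 76.02°.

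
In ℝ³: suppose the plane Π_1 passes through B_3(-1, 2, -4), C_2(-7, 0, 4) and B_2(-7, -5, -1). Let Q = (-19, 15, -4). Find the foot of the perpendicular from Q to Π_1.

B_3C_2 = (-6, -2, 8), B_3B_2 = (-6, -7, 3); a normal to Π_1 is B_3C_2 × B_3B_2 = (50, -30, 30).
Using B_3: Π_1 has equation 50x - 30y + 30z = -230.
Foot = Q − λn with λ = (n·Q − d)/|n|² = (-1520 − (-230))/4300 = -3/10.
Foot = (-19, 15, -4) − (-3/10)·(50, -30, 30) = (-4, 6, 5).

(-4, 6, 5)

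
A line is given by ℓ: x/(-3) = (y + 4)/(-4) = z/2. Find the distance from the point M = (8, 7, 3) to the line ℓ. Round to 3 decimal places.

ℓ has direction (-3, -4, 2) through (0, -4, 0).
Taking (0, -4, 0) on ℓ with direction v = (-3, -4, 2): w = M − (0, -4, 0) = (8, 11, 3), and w × v = (34, -25, 1).
Distance = |w × v| / |v| = √1782 / √29 ≈ 7.839.

7.839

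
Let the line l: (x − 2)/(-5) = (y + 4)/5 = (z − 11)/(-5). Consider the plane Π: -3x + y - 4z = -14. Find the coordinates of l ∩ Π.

(-3, 1, 6)

l has direction (-5, 5, -5) through (2, -4, 11).
Substitute r = (2, -4, 11) + t(-5, 5, -5) into the plane: -54 + 40t = -14, so t = 1.
Intersection: (2, -4, 11) + 1·(-5, 5, -5) = (-3, 1, 6).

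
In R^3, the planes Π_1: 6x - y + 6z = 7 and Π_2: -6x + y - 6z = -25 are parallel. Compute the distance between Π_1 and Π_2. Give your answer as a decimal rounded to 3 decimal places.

Rescale Π_2 by 1/(-1): 6x - y + 6z = 25. Then distance = |7 − 25| / √73 ≈ 2.107.

2.107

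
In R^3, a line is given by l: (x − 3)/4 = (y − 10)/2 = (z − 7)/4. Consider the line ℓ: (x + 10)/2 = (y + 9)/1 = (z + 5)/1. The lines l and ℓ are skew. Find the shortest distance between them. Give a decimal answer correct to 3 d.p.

11.180

l has direction (4, 2, 4) through (3, 10, 7).
ℓ has direction (2, 1, 1) through (-10, -9, -5).
Common perpendicular direction n = (4, 2, 4) × (2, 1, 1) = (-2, 4, 0).
With w = (-10, -9, -5) − (3, 10, 7) = (-13, -19, -12), w · n = -50.
Distance = |w · n| / |n| = |-50| / √20 ≈ 11.180.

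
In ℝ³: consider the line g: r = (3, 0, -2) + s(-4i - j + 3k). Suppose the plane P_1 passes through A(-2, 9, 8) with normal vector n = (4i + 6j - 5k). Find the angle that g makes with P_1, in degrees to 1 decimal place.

55.8

P_1: n·r = n·A gives 4x + 6y - 5z = 6.
sin θ = |n·v| / (|n||v|) = |-37| / (√77 · √26) = 0.82693.
θ ≈ 55.8°.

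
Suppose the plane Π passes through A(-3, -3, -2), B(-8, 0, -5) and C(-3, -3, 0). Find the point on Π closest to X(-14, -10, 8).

AB = (-5, 3, -3), AC = (0, 0, 2); a normal to Π is AB × AC = (6, 10, 0).
Using A: Π has equation 6x + 10y = -48.
Foot = X − λn with λ = (n·X − d)/|n|² = (-184 − (-48))/136 = -1.
Foot = (-14, -10, 8) − (-1)·(6, 10, 0) = (-8, 0, 8).

(-8, 0, 8)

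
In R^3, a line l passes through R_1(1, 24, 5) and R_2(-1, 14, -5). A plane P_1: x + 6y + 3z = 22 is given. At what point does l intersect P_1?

A direction vector for l is R_2 − R_1 = (-2, -10, -10).
Substitute r = (1, 24, 5) + t(-2, -10, -10) into the plane: 160 + (-92)t = 22, so t = 3/2.
Intersection: (1, 24, 5) + (3/2)·(-2, -10, -10) = (-2, 9, -10).

(-2, 9, -10)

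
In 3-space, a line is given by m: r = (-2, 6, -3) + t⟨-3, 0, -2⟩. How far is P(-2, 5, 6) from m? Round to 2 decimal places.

Taking (-2, 6, -3) on m with direction v = (-3, 0, -2): w = P − (-2, 6, -3) = (0, -1, 9), and w × v = (2, -27, -3).
Distance = |w × v| / |v| = √742 / √13 ≈ 7.55.

7.55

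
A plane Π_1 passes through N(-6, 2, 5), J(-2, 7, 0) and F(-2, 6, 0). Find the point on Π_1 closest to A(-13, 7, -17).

(2, 7, -5)

NJ = (4, 5, -5), NF = (4, 4, -5); a normal to Π_1 is NJ × NF = (-5, 0, -4).
Using N: Π_1 has equation -5x - 4z = 10.
Foot = A − λn with λ = (n·A − d)/|n|² = (133 − 10)/41 = 3.
Foot = (-13, 7, -17) − 3·(-5, 0, -4) = (2, 7, -5).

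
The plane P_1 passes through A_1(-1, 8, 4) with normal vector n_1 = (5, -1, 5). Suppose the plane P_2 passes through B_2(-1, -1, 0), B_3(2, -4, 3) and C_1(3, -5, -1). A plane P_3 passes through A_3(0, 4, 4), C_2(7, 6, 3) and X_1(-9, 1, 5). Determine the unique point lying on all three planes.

P_1: n_1·r = n_1·A_1 gives 5x - y + 5z = 7.
B_2B_3 = (3, -3, 3), B_2C_1 = (4, -4, -1); a normal to P_2 is B_2B_3 × B_2C_1 = (15, 15, 0).
Using B_2: P_2 has equation 15x + 15y = -30.
A_3C_2 = (7, 2, -1), A_3X_1 = (-9, -3, 1); a normal to P_3 is A_3C_2 × A_3X_1 = (-1, 2, -3).
Using A_3: P_3 has equation -x + 2y - 3z = -4.
Solving the 3×3 linear system 5x - y + 5z = 7, 15x + 15y = -30, -x + 2y - 3z = -4 (e.g. by elimination or Cramer's rule, determinant = -45) gives (5, -7, -5).

(5, -7, -5)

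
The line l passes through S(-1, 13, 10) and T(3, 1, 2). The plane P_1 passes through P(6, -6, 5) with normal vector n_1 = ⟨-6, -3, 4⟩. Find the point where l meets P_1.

A direction vector for l is T − S = (4, -12, -8).
P_1: n_1·r = n_1·P gives -6x - 3y + 4z = 2.
Substitute r = (-1, 13, 10) + t(4, -12, -8) into the plane: 7 + (-20)t = 2, so t = 1/4.
Intersection: (-1, 13, 10) + (1/4)·(4, -12, -8) = (0, 10, 8).

(0, 10, 8)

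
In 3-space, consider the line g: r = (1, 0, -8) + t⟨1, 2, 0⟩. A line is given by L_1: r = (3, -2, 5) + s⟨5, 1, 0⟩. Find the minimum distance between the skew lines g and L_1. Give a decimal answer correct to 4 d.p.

13.0000

Common perpendicular direction n = (1, 2, 0) × (5, 1, 0) = (0, 0, -9).
With w = (3, -2, 5) − (1, 0, -8) = (2, -2, 13), w · n = -117.
Distance = |w · n| / |n| = |-117| / √81 ≈ 13.0000.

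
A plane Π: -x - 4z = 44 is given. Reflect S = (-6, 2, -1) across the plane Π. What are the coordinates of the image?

(-10, 2, -17)

λ = (n·S − d)/|n|² = (10 − 44)/17 = -2.
Reflection = S − 2λn = (-6, 2, -1) − (-4)·(-1, 0, -4) = (-10, 2, -17).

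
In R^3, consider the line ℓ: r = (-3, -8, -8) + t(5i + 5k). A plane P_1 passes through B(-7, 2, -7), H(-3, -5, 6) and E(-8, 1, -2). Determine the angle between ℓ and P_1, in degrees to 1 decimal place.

34.5

BH = (4, -7, 13), BE = (-1, -1, 5); a normal to P_1 is BH × BE = (-22, -33, -11).
Using B: P_1 has equation -22x - 33y - 11z = 165.
sin θ = |n·v| / (|n||v|) = |-165| / (√1694 · √50) = 0.56695.
θ ≈ 34.5°.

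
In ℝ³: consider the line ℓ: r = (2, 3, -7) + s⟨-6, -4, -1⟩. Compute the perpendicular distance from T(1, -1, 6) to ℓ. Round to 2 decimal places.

13.58

Taking (2, 3, -7) on ℓ with direction v = (-6, -4, -1): w = T − (2, 3, -7) = (-1, -4, 13), and w × v = (56, -79, -20).
Distance = |w × v| / |v| = √9777 / √53 ≈ 13.58.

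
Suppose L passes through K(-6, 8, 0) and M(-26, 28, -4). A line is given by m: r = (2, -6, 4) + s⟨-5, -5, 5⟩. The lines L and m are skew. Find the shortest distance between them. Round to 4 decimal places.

0.9733

A direction vector for L is M − K = (-20, 20, -4).
Common perpendicular direction n = (-20, 20, -4) × (-5, -5, 5) = (80, 120, 200).
With w = (2, -6, 4) − (-6, 8, 0) = (8, -14, 4), w · n = -240.
Distance = |w · n| / |n| = |-240| / √60800 ≈ 0.9733.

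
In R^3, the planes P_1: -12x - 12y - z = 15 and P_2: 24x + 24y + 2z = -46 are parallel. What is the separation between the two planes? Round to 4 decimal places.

0.4706

Rescale P_2 by 1/(-2): -12x - 12y - z = 23. Then distance = |15 − 23| / √289 ≈ 0.4706.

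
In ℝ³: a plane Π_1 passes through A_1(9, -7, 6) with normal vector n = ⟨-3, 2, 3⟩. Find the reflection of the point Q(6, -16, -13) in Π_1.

Π_1: n·r = n·A_1 gives -3x + 2y + 3z = -23.
λ = (n·Q − d)/|n|² = (-89 − (-23))/22 = -3.
Reflection = Q − 2λn = (6, -16, -13) − (-6)·(-3, 2, 3) = (-12, -4, 5).

(-12, -4, 5)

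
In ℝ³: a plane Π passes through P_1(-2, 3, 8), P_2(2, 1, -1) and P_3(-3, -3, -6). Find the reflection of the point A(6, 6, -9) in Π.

(10, -4, -5)

P_1P_2 = (4, -2, -9), P_1P_3 = (-1, -6, -14); a normal to Π is P_1P_2 × P_1P_3 = (-26, 65, -26).
Using P_1: Π has equation -26x + 65y - 26z = 39.
λ = (n·A − d)/|n|² = (468 − 39)/5577 = 1/13.
Reflection = A − 2λn = (6, 6, -9) − (2/13)·(-26, 65, -26) = (10, -4, -5).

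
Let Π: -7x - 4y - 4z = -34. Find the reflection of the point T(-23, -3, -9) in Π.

λ = (n·T − d)/|n|² = (209 − (-34))/81 = 3.
Reflection = T − 2λn = (-23, -3, -9) − 6·(-7, -4, -4) = (19, 21, 15).

(19, 21, 15)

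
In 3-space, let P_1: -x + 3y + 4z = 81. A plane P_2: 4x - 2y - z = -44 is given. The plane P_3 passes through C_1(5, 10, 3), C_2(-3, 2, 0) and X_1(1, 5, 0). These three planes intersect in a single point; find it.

(-3, 10, 12)

C_1C_2 = (-8, -8, -3), C_1X_1 = (-4, -5, -3); a normal to P_3 is C_1C_2 × C_1X_1 = (9, -12, 8).
Using C_1: P_3 has equation 9x - 12y + 8z = -51.
Solving the 3×3 linear system -x + 3y + 4z = 81, 4x - 2y - z = -44, 9x - 12y + 8z = -51 (e.g. by elimination or Cramer's rule, determinant = -215) gives (-3, 10, 12).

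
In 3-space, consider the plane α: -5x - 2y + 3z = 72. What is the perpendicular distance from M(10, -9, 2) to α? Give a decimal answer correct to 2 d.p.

15.90

n·M − d = (-5)·(10) + (-2)·(-9) + (3)·(2) − 72 = -98; |n| = √38.
Distance = |-98| / √38 = 98/√38 ≈ 15.90.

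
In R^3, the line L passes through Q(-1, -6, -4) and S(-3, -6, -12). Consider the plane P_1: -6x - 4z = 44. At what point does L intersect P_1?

A direction vector for L is S − Q = (-2, 0, -8).
Substitute r = (-1, -6, -4) + t(-2, 0, -8) into the plane: 22 + 44t = 44, so t = 1/2.
Intersection: (-1, -6, -4) + (1/2)·(-2, 0, -8) = (-2, -6, -8).

(-2, -6, -8)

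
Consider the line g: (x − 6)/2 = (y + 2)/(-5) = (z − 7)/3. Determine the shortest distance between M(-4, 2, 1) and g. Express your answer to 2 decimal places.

g has direction (2, -5, 3) through (6, -2, 7).
Taking (6, -2, 7) on g with direction v = (2, -5, 3): w = M − (6, -2, 7) = (-10, 4, -6), and w × v = (-18, 18, 42).
Distance = |w × v| / |v| = √2412 / √38 ≈ 7.97.

7.97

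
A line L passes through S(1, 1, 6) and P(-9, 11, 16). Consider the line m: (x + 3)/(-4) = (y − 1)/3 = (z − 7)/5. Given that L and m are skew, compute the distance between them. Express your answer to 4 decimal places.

2.8577

A direction vector for L is P − S = (-10, 10, 10).
m has direction (-4, 3, 5) through (-3, 1, 7).
Common perpendicular direction n = (-10, 10, 10) × (-4, 3, 5) = (20, 10, 10).
With w = (-3, 1, 7) − (1, 1, 6) = (-4, 0, 1), w · n = -70.
Distance = |w · n| / |n| = |-70| / √600 ≈ 2.8577.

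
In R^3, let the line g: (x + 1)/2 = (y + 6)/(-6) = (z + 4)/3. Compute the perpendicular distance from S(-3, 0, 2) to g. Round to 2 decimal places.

g has direction (2, -6, 3) through (-1, -6, -4).
Taking (-1, -6, -4) on g with direction v = (2, -6, 3): w = S − (-1, -6, -4) = (-2, 6, 6), and w × v = (54, 18, 0).
Distance = |w × v| / |v| = √3240 / √49 ≈ 8.13.

8.13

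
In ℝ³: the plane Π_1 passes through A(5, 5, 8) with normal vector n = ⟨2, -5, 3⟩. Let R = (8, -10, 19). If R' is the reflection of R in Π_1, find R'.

(-4, 20, 1)

Π_1: n·r = n·A gives 2x - 5y + 3z = 9.
λ = (n·R − d)/|n|² = (123 − 9)/38 = 3.
Reflection = R − 2λn = (8, -10, 19) − 6·(2, -5, 3) = (-4, 20, 1).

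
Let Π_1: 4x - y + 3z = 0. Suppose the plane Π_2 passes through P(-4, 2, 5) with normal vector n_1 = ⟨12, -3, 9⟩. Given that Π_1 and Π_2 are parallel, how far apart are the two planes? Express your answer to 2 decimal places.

0.59

Π_2: n_1·r = n_1·P gives 12x - 3y + 9z = -9.
Rescale Π_2 by 1/3: 4x - y + 3z = -3. Then distance = |0 − (-3)| / √26 ≈ 0.59.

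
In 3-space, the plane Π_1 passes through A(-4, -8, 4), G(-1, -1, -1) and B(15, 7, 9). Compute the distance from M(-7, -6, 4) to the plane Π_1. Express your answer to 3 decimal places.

AG = (3, 7, -5), AB = (19, 15, 5); a normal to Π_1 is AG × AB = (110, -110, -88).
Using A: Π_1 has equation 110x - 110y - 88z = 88.
n·M − d = (110)·(-7) + (-110)·(-6) + (-88)·(4) − 88 = -550; |n| = √31944.
Distance = |-550| / √31944 = 550/√31944 ≈ 3.077.

3.077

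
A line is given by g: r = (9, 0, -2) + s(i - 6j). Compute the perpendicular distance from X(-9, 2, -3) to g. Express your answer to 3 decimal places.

17.455

Taking (9, 0, -2) on g with direction v = (1, -6, 0): w = X − (9, 0, -2) = (-18, 2, -1), and w × v = (-6, -1, 106).
Distance = |w × v| / |v| = √11273 / √37 ≈ 17.455.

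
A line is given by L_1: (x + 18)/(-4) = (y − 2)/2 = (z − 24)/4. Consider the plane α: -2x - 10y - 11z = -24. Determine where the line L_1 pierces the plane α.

(-2, -6, 8)

L_1 has direction (-4, 2, 4) through (-18, 2, 24).
Substitute r = (-18, 2, 24) + t(-4, 2, 4) into the plane: -248 + (-56)t = -24, so t = -4.
Intersection: (-18, 2, 24) + (-4)·(-4, 2, 4) = (-2, -6, 8).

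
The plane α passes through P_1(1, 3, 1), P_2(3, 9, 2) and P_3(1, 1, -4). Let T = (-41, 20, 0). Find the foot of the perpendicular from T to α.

P_1P_2 = (2, 6, 1), P_1P_3 = (0, -2, -5); a normal to α is P_1P_2 × P_1P_3 = (-28, 10, -4).
Using P_1: α has equation -28x + 10y - 4z = -2.
Foot = T − λn with λ = (n·T − d)/|n|² = (1348 − (-2))/900 = 3/2.
Foot = (-41, 20, 0) − (3/2)·(-28, 10, -4) = (1, 5, 6).

(1, 5, 6)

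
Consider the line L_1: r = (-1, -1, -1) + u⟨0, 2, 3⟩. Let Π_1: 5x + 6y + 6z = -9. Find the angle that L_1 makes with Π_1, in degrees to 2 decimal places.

sin θ = |n·v| / (|n||v|) = |30| / (√97 · √13) = 0.84482.
θ ≈ 57.65°.

57.65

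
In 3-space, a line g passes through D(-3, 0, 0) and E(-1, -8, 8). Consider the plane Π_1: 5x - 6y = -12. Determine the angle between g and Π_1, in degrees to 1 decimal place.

A direction vector for g is E − D = (2, -8, 8).
sin θ = |n·v| / (|n||v|) = |58| / (√61 · √132) = 0.64636.
θ ≈ 40.3°.

40.3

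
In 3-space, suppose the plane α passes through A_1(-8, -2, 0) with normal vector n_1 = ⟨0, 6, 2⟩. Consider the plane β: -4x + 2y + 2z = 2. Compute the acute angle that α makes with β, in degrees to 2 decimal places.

58.91

α: n_1·r = n_1·A_1 gives 6y + 2z = -12.
cos θ = |n₁·n₂| / (|n₁||n₂|) = |16| / (√40 · √24).
θ = arccos(0.51640) ≈ 58.91°.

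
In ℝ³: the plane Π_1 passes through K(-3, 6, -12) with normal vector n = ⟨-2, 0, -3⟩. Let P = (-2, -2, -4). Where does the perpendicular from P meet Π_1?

(-6, -2, -10)

Π_1: n·r = n·K gives -2x - 3z = 42.
Foot = P − λn with λ = (n·P − d)/|n|² = (16 − 42)/13 = -2.
Foot = (-2, -2, -4) − (-2)·(-2, 0, -3) = (-6, -2, -10).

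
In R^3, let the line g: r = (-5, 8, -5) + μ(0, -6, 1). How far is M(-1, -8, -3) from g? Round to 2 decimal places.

4.05

Taking (-5, 8, -5) on g with direction v = (0, -6, 1): w = M − (-5, 8, -5) = (4, -16, 2), and w × v = (-4, -4, -24).
Distance = |w × v| / |v| = √608 / √37 ≈ 4.05.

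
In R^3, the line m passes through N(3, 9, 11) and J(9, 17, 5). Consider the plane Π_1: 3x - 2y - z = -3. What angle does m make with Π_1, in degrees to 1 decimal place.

A direction vector for m is J − N = (6, 8, -6).
sin θ = |n·v| / (|n||v|) = |8| / (√14 · √136) = 0.18334.
θ ≈ 10.6°.

10.6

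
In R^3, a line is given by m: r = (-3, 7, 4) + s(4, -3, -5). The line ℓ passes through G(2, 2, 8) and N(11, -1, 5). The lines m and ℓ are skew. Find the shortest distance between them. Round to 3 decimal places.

5.307

A direction vector for ℓ is N − G = (9, -3, -3).
Common perpendicular direction n = (4, -3, -5) × (9, -3, -3) = (-6, -33, 15).
With w = (2, 2, 8) − (-3, 7, 4) = (5, -5, 4), w · n = 195.
Distance = |w · n| / |n| = |195| / √1350 ≈ 5.307.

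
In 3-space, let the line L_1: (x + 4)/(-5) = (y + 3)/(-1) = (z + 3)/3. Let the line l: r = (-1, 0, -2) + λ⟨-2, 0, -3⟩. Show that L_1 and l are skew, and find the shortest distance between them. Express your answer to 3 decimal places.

2.628

L_1 has direction (-5, -1, 3) through (-4, -3, -3).
Common perpendicular direction n = (-5, -1, 3) × (-2, 0, -3) = (3, -21, -2).
With w = (-1, 0, -2) − (-4, -3, -3) = (3, 3, 1), w · n = -56.
Since n ≠ 0 the lines are not parallel, and w · n = -56 ≠ 0 so they do not intersect; hence they are skew.
Distance = |w · n| / |n| = |-56| / √454 ≈ 2.628.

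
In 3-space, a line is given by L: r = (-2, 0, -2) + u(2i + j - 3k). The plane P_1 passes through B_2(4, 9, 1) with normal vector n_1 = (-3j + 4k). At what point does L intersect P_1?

(0, 1, -5)

P_1: n_1·r = n_1·B_2 gives -3y + 4z = -23.
Substitute r = (-2, 0, -2) + t(2, 1, -3) into the plane: -8 + (-15)t = -23, so t = 1.
Intersection: (-2, 0, -2) + 1·(2, 1, -3) = (0, 1, -5).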